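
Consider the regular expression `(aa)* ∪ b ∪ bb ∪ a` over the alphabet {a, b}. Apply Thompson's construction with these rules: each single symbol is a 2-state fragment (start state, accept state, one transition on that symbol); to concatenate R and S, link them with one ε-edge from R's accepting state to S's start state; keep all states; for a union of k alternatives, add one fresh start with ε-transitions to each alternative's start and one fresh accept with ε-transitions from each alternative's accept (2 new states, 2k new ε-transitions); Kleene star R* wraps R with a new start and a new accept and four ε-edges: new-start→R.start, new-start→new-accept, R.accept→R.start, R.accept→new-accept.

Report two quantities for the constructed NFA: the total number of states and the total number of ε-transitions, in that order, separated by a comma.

16, 14

Recursing over subexpressions:
Each of the 6 symbol leaves contributes 2 states and 0 ε-transitions.
  aa : 4 states, 1 ε-transition
  (aa)* : 6 states, 5 ε-transitions
  bb : 4 states, 1 ε-transition
  (aa)* ∪ b ∪ bb ∪ a : 16 states, 14 ε-transitions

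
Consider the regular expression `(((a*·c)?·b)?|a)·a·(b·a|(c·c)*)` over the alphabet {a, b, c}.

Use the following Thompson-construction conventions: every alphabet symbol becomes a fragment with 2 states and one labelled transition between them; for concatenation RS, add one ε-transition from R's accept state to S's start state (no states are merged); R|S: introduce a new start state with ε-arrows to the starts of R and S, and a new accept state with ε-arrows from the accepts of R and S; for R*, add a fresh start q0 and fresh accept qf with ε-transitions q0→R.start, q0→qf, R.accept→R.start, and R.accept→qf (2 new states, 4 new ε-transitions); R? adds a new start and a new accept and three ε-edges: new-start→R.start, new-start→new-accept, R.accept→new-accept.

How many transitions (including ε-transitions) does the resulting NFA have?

Per subexpression:
Each of the 9 symbol leaves contributes 1 transition (1 symbol, 0 ε).
  a* → 5 transitions (1 symbol, 4 ε)
  a*·c → 7 transitions (2 symbol, 5 ε)
  (a*·c)? → 10 transitions (2 symbol, 8 ε)
  (a*·c)?·b → 12 transitions (3 symbol, 9 ε)
  ((a*·c)?·b)? → 15 transitions (3 symbol, 12 ε)
  ((a*·c)?·b)?|a → 20 transitions (4 symbol, 16 ε)
  b·a → 3 transitions (2 symbol, 1 ε)
  c·c → 3 transitions (2 symbol, 1 ε)
  (c·c)* → 7 transitions (2 symbol, 5 ε)
  b·a|(c·c)* → 14 transitions (4 symbol, 10 ε)
  (((a*·c)?·b)?|a)·a·(b·a|(c·c)*) → 37 transitions (9 symbol, 28 ε)

37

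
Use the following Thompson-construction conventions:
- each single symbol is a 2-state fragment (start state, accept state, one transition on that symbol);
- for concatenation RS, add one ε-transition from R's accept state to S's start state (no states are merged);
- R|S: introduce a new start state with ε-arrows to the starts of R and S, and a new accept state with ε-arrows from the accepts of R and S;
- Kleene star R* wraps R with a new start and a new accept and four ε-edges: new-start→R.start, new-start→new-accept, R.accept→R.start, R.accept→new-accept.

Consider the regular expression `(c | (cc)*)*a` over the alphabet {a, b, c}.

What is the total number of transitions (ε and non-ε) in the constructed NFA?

18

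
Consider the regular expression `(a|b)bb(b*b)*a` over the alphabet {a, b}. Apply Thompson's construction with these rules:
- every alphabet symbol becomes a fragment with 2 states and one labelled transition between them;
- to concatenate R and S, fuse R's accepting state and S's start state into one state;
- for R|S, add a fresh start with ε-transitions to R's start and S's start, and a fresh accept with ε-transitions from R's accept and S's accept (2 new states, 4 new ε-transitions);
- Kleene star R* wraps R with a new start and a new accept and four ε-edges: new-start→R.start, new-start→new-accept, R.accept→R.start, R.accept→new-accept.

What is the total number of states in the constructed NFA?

15

Building bottom-up:
Each of the 7 symbol leaves contributes a 2-state fragment.
  a|b = 6 states
  b* = 4 states
  b*b = 5 states
  (b*b)* = 7 states
  (a|b)bb(b*b)*a = 15 states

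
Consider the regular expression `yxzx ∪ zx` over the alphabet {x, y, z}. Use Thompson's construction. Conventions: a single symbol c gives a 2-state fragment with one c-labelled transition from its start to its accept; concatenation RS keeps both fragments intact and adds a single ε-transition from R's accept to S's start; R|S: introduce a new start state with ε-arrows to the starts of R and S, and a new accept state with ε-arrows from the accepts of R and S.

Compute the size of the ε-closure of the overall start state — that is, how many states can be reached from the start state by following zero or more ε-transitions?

Compute the ε-closure size of each fragment's start state recursively; a symbol fragment's start has no outgoing ε-edge, so its closure is just itself (size 1).
  yxzx — |closure| equals the left operand's closure size = 1 (its accept is not ε-reachable, so the closure stops there)
  zx — same as the first factor's closure: |closure| = 1
  yxzx ∪ zx — new start ε-reaches every alternative's start; none of them accept ε, so the new accept is not reached: |closure| = 1 + 1 + 1 = 3

3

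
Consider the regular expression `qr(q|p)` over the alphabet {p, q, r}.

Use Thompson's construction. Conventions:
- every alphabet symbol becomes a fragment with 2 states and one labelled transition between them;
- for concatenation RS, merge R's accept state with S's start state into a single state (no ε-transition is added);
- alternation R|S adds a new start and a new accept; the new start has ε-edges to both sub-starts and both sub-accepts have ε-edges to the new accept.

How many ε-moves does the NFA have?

4

Per subexpression:
Each of the 4 symbol leaves contributes 0 ε-transitions.
  q|p — 4 ε-transitions
  qr(q|p) — 4 ε-transitions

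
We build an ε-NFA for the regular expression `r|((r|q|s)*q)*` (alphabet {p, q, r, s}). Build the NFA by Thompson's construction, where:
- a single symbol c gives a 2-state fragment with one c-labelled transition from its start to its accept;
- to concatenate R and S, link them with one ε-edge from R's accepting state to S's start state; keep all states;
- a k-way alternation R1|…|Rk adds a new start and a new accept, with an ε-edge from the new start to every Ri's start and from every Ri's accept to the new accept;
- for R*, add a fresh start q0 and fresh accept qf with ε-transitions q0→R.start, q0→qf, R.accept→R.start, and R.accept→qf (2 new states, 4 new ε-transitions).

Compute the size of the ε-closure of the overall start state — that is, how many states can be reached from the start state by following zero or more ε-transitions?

12

Work bottom-up. For each fragment F, track |ε-closure(F.start)| and whether F's accept lies in that closure (i.e. whether F accepts ε). A single-symbol fragment has closure size 1 and does not accept ε.
  r|q|s — |ε-closure| = 1 + 1 + 1 + 1 = 4 (the new accept is not ε-reachable since no branch accepts ε)
  (r|q|s)* — |ε-closure| = 1 (new start) + 4 (body) + 1 (new accept) = 6
  (r|q|s)*q — |ε-closure| = 6 + 1 = 7 (closure spills across the concat boundary because the left factor accepts ε)
  ((r|q|s)*q)* — new start has ε-edges to the inner start and to the new accept, so |ε-closure| = 2 + 7 = 9
  r|((r|q|s)*q)* — new start ε-reaches every alternative's start; at least one alternative accepts ε, so the union's new accept is reached too: |ε-closure| = 1 + 1 + 9 + 1 = 12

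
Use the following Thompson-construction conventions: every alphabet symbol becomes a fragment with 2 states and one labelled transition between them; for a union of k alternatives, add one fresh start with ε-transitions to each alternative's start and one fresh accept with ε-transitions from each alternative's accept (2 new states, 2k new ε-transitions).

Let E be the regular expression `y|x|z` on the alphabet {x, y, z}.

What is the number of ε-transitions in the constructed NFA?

6

Recursing over subexpressions:
Each of the 3 symbol leaves contributes 0 ε-transitions.
  y|x|z — 6 ε-transitions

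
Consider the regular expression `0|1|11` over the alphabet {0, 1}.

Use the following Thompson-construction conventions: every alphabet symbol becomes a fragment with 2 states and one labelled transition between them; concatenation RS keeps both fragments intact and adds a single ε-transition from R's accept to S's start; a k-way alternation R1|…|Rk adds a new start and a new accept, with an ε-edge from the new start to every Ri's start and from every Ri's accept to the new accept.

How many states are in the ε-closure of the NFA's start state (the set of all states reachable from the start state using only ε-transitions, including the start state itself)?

4

Let C(F) = |ε-closure(F.start)| within fragment F, and note whether F accepts ε. Symbol fragments have C = 1 and do not accept ε. Then:
  11 : |closure| equals the left operand's closure size = 1 (its accept is not ε-reachable, so the closure stops there)
  0|1|11 : new start ε-reaches every alternative's start; none of them accept ε, so the new accept is not reached: |closure| = 1 + 1 + 1 + 1 = 4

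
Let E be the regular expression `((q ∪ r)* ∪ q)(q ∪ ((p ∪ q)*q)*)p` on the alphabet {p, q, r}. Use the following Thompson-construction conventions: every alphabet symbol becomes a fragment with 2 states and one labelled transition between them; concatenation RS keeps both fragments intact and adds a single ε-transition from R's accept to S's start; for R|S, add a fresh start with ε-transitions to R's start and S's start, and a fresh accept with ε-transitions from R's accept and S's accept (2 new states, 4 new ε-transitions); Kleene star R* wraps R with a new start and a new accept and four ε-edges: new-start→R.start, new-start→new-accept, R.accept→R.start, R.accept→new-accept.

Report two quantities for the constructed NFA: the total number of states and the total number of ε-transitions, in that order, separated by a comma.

Recursing over subexpressions:
Each of the 8 symbol leaves contributes 2 states and 0 ε-transitions.
  q ∪ r : 6 states, 4 ε-transitions
  (q ∪ r)* : 8 states, 8 ε-transitions
  (q ∪ r)* ∪ q : 12 states, 12 ε-transitions
  p ∪ q : 6 states, 4 ε-transitions
  (p ∪ q)* : 8 states, 8 ε-transitions
  (p ∪ q)*q : 10 states, 9 ε-transitions
  ((p ∪ q)*q)* : 12 states, 13 ε-transitions
  q ∪ ((p ∪ q)*q)* : 16 states, 17 ε-transitions
  ((q ∪ r)* ∪ q)(q ∪ ((p ∪ q)*q)*)p : 30 states, 31 ε-transitions

30, 31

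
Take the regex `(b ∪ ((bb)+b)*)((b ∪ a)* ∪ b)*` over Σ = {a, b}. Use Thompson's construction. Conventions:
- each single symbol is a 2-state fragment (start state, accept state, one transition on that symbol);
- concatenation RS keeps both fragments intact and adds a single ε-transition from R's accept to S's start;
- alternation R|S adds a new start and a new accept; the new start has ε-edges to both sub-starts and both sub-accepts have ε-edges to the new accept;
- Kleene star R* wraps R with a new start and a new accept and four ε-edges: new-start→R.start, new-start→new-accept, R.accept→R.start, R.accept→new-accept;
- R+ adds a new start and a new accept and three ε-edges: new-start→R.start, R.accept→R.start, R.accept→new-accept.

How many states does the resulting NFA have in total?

Bottom-up over the parse tree:
Each of the 7 symbol leaves contributes a 2-state fragment.
  bb — 4 states
  (bb)+ — 6 states
  (bb)+b — 8 states
  ((bb)+b)* — 10 states
  b ∪ ((bb)+b)* — 14 states
  b ∪ a — 6 states
  (b ∪ a)* — 8 states
  (b ∪ a)* ∪ b — 12 states
  ((b ∪ a)* ∪ b)* — 14 states
  (b ∪ ((bb)+b)*)((b ∪ a)* ∪ b)* — 28 states

28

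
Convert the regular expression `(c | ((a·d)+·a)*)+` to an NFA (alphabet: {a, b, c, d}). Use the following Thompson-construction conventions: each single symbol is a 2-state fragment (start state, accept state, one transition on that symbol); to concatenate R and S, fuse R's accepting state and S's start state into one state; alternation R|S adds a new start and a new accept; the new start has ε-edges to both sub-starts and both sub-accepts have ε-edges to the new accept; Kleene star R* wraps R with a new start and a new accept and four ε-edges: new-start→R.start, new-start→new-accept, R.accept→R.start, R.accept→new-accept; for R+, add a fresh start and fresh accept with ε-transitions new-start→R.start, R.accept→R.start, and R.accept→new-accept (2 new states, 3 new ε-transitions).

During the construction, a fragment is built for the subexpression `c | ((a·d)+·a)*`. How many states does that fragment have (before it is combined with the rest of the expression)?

12

Fragment for `c | ((a·d)+·a)*`:
Each of the 4 symbol leaves contributes a 2-state fragment.
  a·d = 3 states
  (a·d)+ = 5 states
  (a·d)+·a = 6 states
  ((a·d)+·a)* = 8 states
  c | ((a·d)+·a)* = 12 states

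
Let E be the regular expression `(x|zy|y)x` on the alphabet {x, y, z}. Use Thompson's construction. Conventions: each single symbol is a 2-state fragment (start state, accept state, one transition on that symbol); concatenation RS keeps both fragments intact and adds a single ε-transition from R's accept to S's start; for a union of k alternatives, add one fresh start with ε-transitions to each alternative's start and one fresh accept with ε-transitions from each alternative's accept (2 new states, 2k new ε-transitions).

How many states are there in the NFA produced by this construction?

12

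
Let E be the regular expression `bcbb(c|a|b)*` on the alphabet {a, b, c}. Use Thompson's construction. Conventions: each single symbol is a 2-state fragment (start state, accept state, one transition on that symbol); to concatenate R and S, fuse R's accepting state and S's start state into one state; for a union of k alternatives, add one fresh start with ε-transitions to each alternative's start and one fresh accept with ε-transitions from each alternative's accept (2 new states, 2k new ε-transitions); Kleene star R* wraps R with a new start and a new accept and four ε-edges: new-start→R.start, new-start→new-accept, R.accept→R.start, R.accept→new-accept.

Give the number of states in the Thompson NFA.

Per subexpression:
Each of the 7 symbol leaves contributes a 2-state fragment.
  c|a|b — 8 states
  (c|a|b)* — 10 states
  bcbb(c|a|b)* — 14 states

14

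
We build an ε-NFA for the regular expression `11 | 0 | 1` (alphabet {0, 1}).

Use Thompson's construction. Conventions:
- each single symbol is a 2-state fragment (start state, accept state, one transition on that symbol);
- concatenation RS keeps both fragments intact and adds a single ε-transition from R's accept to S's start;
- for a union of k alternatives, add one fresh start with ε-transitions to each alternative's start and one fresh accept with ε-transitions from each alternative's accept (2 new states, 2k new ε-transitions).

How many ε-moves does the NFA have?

7

Recursing over subexpressions:
Each of the 4 symbol leaves contributes 0 ε-transitions.
  11 = 1 ε-transition
  11 | 0 | 1 = 7 ε-transitions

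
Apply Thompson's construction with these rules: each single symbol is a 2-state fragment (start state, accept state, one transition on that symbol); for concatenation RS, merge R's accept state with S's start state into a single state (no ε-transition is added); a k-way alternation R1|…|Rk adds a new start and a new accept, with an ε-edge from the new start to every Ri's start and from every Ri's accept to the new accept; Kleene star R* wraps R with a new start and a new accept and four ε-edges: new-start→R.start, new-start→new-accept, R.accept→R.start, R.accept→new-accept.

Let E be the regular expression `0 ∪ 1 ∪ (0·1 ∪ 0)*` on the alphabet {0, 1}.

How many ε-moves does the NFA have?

By structural recursion:
Each of the 5 symbol leaves contributes 0 ε-transitions.
  0·1 — 0 ε-transitions
  0·1 ∪ 0 — 4 ε-transitions
  (0·1 ∪ 0)* — 8 ε-transitions
  0 ∪ 1 ∪ (0·1 ∪ 0)* — 14 ε-transitions

14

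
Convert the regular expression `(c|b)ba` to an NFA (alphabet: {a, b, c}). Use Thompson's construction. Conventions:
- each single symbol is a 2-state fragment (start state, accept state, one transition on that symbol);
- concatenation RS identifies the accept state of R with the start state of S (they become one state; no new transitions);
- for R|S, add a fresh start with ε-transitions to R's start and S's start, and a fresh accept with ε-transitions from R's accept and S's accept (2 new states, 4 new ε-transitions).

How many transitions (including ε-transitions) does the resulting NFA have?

Building bottom-up:
Each of the 4 symbol leaves contributes 1 transition (1 symbol, 0 ε).
  c|b → 6 transitions (2 symbol, 4 ε)
  (c|b)ba → 8 transitions (4 symbol, 4 ε)

8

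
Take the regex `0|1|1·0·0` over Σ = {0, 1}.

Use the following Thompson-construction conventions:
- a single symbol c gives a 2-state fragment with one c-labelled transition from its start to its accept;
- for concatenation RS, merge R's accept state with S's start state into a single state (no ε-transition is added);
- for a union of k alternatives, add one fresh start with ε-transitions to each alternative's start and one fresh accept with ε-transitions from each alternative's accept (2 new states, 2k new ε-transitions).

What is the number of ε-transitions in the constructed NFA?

6

Building bottom-up:
Each of the 5 symbol leaves contributes 0 ε-transitions.
  1·0·0 = 0 ε-transitions
  0|1|1·0·0 = 6 ε-transitions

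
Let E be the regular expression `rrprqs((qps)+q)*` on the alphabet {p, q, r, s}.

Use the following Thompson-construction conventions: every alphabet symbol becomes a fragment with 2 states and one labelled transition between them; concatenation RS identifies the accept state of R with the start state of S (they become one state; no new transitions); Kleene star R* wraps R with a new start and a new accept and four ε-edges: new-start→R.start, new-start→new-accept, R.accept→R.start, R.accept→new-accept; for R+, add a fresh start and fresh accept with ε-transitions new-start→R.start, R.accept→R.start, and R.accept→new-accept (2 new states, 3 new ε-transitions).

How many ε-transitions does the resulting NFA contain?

7

Building bottom-up:
Each of the 10 symbol leaves contributes 0 ε-transitions.
  qps = 0 ε-transitions
  (qps)+ = 3 ε-transitions
  (qps)+q = 3 ε-transitions
  ((qps)+q)* = 7 ε-transitions
  rrprqs((qps)+q)* = 7 ε-transitions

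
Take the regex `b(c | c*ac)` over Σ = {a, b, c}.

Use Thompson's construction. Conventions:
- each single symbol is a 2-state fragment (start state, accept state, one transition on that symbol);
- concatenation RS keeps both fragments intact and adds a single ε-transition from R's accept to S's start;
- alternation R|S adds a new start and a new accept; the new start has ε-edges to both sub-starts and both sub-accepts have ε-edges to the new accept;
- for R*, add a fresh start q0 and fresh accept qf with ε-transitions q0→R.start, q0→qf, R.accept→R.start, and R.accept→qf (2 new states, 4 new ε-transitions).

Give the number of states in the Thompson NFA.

Recursing over subexpressions:
Each of the 5 symbol leaves contributes a 2-state fragment.
  c* → 4 states
  c*ac → 8 states
  c | c*ac → 12 states
  b(c | c*ac) → 14 states

14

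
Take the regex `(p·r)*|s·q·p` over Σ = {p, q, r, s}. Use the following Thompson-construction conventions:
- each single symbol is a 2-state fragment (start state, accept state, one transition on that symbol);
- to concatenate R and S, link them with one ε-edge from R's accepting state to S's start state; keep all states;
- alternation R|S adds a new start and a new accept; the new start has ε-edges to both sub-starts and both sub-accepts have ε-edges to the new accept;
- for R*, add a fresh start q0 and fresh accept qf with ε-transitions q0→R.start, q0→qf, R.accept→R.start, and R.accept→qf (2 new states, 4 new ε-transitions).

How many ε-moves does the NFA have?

11

Bottom-up over the parse tree:
Each of the 5 symbol leaves contributes 0 ε-transitions.
  p·r = 1 ε-transition
  (p·r)* = 5 ε-transitions
  s·q·p = 2 ε-transitions
  (p·r)*|s·q·p = 11 ε-transitions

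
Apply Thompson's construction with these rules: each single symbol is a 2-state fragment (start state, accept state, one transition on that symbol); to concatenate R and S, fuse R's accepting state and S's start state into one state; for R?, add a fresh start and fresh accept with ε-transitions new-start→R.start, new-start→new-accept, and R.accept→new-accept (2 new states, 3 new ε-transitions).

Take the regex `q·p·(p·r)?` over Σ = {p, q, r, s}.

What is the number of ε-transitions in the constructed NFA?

3

Recursing over subexpressions:
Each of the 4 symbol leaves contributes 0 ε-transitions.
  p·r = 0 ε-transitions
  (p·r)? = 3 ε-transitions
  q·p·(p·r)? = 3 ε-transitions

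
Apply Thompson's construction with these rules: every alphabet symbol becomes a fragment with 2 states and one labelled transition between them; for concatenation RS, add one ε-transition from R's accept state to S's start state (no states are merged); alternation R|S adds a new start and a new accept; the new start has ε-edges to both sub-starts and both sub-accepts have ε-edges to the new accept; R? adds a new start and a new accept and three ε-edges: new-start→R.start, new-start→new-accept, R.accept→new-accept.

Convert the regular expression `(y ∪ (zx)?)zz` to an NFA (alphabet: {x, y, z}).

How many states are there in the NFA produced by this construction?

14

By structural recursion:
Each of the 5 symbol leaves contributes a 2-state fragment.
  zx : 4 states
  (zx)? : 6 states
  y ∪ (zx)? : 10 states
  (y ∪ (zx)?)zz : 14 states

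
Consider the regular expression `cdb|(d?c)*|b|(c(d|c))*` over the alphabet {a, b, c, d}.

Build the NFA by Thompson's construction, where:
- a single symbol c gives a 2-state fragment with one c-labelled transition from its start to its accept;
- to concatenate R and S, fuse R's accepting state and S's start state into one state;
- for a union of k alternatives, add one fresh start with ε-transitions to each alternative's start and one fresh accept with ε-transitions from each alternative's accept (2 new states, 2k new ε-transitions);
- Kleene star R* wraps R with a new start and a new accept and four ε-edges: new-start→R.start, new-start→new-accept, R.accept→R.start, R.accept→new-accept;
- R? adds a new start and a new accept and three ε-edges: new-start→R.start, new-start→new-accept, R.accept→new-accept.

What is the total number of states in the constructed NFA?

24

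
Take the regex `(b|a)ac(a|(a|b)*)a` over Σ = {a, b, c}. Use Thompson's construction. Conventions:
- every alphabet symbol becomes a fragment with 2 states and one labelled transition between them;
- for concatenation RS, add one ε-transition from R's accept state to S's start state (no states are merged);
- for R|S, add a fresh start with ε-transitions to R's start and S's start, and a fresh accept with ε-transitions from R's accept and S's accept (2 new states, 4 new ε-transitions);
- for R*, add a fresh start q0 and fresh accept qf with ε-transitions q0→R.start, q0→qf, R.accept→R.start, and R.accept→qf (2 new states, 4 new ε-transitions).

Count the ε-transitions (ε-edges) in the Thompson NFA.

20

By structural recursion:
Each of the 8 symbol leaves contributes 0 ε-transitions.
  b|a : 4 ε-transitions
  a|b : 4 ε-transitions
  (a|b)* : 8 ε-transitions
  a|(a|b)* : 12 ε-transitions
  (b|a)ac(a|(a|b)*)a : 20 ε-transitions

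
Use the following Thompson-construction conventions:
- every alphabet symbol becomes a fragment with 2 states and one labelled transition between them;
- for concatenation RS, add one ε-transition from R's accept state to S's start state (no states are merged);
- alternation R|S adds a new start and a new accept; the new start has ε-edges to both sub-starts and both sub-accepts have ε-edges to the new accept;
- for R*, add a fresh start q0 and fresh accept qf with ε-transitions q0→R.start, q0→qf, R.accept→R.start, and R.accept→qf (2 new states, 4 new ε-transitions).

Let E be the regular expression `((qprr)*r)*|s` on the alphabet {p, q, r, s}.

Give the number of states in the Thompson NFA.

Recursing over subexpressions:
Each of the 6 symbol leaves contributes a 2-state fragment.
  qprr — 8 states
  (qprr)* — 10 states
  (qprr)*r — 12 states
  ((qprr)*r)* — 14 states
  ((qprr)*r)*|s — 18 states

18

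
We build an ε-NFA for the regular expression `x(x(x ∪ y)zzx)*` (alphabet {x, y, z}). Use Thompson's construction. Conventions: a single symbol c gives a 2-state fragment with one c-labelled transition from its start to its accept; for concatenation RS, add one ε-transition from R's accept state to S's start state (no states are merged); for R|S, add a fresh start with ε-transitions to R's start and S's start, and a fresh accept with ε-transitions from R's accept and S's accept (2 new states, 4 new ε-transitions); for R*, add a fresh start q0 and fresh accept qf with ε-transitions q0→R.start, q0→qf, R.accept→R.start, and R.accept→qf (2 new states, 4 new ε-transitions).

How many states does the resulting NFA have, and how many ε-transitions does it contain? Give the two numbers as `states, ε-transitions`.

18, 13

By structural recursion:
Each of the 7 symbol leaves contributes 2 states and 0 ε-transitions.
  x ∪ y : 6 states, 4 ε-transitions
  x(x ∪ y)zzx : 14 states, 8 ε-transitions
  (x(x ∪ y)zzx)* : 16 states, 12 ε-transitions
  x(x(x ∪ y)zzx)* : 18 states, 13 ε-transitions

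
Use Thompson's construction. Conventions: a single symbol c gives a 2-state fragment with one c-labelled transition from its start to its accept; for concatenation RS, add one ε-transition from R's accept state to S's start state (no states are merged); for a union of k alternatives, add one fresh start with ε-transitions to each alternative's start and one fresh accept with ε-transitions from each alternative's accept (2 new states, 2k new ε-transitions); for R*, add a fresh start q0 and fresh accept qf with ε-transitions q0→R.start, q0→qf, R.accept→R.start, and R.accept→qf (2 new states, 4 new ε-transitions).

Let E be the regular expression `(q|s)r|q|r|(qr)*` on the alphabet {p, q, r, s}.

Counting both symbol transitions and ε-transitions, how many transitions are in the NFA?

25

Building bottom-up:
Each of the 7 symbol leaves contributes 1 transition (1 symbol, 0 ε).
  q|s = 6 transitions (2 symbol, 4 ε)
  (q|s)r = 8 transitions (3 symbol, 5 ε)
  qr = 3 transitions (2 symbol, 1 ε)
  (qr)* = 7 transitions (2 symbol, 5 ε)
  (q|s)r|q|r|(qr)* = 25 transitions (7 symbol, 18 ε)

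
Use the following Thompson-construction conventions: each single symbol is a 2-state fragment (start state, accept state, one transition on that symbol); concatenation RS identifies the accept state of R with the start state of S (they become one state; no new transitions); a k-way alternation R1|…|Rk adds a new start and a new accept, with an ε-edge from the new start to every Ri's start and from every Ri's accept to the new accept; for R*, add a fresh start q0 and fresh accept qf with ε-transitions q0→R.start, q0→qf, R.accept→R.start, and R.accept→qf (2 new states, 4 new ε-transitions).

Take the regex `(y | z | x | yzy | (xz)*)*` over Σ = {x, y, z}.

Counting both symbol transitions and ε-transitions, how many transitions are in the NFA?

26

Bottom-up over the parse tree:
Each of the 8 symbol leaves contributes 1 transition (1 symbol, 0 ε).
  yzy → 3 transitions (3 symbol, 0 ε)
  xz → 2 transitions (2 symbol, 0 ε)
  (xz)* → 6 transitions (2 symbol, 4 ε)
  y | z | x | yzy | (xz)* → 22 transitions (8 symbol, 14 ε)
  (y | z | x | yzy | (xz)*)* → 26 transitions (8 symbol, 18 ε)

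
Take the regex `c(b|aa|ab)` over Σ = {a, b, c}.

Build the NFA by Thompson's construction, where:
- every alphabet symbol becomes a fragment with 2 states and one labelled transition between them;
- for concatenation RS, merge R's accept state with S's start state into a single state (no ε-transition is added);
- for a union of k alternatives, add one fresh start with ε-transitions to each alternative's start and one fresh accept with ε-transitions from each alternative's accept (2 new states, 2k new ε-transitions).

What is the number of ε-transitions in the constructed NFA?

By structural recursion:
Each of the 6 symbol leaves contributes 0 ε-transitions.
  aa = 0 ε-transitions
  ab = 0 ε-transitions
  b|aa|ab = 6 ε-transitions
  c(b|aa|ab) = 6 ε-transitions

6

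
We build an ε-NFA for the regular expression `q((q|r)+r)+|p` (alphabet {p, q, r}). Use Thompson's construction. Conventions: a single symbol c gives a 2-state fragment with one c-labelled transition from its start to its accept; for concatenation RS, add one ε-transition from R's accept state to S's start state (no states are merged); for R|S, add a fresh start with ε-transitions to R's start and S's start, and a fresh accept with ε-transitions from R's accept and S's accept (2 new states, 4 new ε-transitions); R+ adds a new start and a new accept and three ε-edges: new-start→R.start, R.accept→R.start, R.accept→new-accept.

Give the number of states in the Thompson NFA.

18

Building bottom-up:
Each of the 5 symbol leaves contributes a 2-state fragment.
  q|r — 6 states
  (q|r)+ — 8 states
  (q|r)+r — 10 states
  ((q|r)+r)+ — 12 states
  q((q|r)+r)+ — 14 states
  q((q|r)+r)+|p — 18 states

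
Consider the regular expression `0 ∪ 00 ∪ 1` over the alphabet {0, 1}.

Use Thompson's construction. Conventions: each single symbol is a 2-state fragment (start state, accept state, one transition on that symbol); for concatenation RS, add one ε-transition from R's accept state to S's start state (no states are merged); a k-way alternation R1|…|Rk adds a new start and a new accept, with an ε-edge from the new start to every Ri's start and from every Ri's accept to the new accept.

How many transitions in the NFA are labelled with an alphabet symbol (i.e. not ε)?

By structural recursion:
Each of the 4 symbol leaves contributes exactly 1 symbol transition.
  00 — 2 symbol transitions
  0 ∪ 00 ∪ 1 — 4 symbol transitions

4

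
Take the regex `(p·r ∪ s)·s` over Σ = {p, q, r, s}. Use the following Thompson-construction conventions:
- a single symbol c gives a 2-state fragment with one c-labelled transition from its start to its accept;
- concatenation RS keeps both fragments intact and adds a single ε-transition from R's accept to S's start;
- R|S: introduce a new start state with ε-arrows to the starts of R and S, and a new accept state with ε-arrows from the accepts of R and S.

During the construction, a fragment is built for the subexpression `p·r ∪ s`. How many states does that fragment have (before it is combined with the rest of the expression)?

8

Fragment for `p·r ∪ s`:
Each of the 3 symbol leaves contributes a 2-state fragment.
  p·r = 4 states
  p·r ∪ s = 8 states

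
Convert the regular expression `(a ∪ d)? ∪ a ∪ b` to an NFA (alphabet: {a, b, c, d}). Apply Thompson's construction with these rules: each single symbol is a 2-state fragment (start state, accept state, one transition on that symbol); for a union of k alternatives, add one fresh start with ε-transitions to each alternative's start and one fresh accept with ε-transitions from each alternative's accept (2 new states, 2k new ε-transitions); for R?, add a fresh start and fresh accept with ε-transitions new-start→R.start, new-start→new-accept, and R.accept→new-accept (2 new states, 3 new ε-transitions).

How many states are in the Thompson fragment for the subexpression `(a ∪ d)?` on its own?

8

Fragment for `(a ∪ d)?`:
Each of the 2 symbol leaves contributes a 2-state fragment.
  a ∪ d : 6 states
  (a ∪ d)? : 8 states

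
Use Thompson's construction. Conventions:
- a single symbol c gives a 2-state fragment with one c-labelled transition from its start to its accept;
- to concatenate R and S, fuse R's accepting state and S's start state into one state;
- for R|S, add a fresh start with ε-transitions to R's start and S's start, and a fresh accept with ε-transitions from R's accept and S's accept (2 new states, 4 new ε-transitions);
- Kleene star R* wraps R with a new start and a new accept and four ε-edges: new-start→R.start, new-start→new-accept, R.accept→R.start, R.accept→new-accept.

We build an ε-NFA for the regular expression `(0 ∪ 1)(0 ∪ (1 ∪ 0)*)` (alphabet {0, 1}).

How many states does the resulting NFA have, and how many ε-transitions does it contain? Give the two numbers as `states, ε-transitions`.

17, 16

Bottom-up over the parse tree:
Each of the 5 symbol leaves contributes 2 states and 0 ε-transitions.
  0 ∪ 1 → 6 states, 4 ε-transitions
  1 ∪ 0 → 6 states, 4 ε-transitions
  (1 ∪ 0)* → 8 states, 8 ε-transitions
  0 ∪ (1 ∪ 0)* → 12 states, 12 ε-transitions
  (0 ∪ 1)(0 ∪ (1 ∪ 0)*) → 17 states, 16 ε-transitions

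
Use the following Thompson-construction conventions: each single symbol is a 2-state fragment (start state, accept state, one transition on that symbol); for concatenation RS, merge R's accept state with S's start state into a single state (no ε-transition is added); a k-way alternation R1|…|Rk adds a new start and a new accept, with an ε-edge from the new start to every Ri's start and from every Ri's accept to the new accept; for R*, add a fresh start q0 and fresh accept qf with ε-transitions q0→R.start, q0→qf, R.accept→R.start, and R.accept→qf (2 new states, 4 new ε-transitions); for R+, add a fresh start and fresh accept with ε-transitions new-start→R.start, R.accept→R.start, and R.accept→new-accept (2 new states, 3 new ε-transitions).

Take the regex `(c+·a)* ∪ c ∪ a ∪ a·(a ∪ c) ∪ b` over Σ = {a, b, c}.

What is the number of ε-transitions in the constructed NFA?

21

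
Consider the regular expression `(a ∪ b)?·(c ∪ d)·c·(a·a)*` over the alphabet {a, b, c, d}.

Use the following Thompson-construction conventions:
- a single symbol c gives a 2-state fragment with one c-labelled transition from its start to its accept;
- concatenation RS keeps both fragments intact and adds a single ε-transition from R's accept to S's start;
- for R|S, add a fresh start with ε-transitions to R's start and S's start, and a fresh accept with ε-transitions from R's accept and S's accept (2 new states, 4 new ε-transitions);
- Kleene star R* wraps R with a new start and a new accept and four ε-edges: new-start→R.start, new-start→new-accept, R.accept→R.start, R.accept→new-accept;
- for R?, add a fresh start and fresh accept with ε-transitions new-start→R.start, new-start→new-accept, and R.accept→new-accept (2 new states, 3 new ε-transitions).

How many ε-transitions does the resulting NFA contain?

Bottom-up over the parse tree:
Each of the 7 symbol leaves contributes 0 ε-transitions.
  a ∪ b : 4 ε-transitions
  (a ∪ b)? : 7 ε-transitions
  c ∪ d : 4 ε-transitions
  a·a : 1 ε-transition
  (a·a)* : 5 ε-transitions
  (a ∪ b)?·(c ∪ d)·c·(a·a)* : 19 ε-transitions

19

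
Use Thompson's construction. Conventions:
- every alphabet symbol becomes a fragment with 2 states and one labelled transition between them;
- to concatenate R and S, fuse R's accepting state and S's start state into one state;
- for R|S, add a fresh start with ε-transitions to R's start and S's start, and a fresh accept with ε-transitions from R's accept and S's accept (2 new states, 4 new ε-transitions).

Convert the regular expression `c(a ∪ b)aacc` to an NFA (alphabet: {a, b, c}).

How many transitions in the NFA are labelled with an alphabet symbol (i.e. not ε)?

7

By structural recursion:
Each of the 7 symbol leaves contributes exactly 1 symbol transition.
  a ∪ b = 2 symbol transitions
  c(a ∪ b)aacc = 7 symbol transitions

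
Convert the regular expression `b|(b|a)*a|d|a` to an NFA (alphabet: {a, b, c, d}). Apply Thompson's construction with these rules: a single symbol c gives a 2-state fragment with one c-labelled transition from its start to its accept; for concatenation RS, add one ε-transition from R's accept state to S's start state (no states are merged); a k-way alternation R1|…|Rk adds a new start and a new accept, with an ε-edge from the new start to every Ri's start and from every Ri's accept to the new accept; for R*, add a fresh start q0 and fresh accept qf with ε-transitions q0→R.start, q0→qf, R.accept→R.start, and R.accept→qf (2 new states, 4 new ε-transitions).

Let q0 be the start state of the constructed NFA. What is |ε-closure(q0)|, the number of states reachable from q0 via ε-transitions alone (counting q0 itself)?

10

Compute the ε-closure size of each fragment's start state recursively; a symbol fragment's start has no outgoing ε-edge, so its closure is just itself (size 1).
  b|a → C = 1 + 1 + 1 = 3 (the new accept is not ε-reachable since no branch accepts ε)
  (b|a)* → new start has ε-edges to the inner start and to the new accept, so C = 2 + 3 = 5
  (b|a)*a → C = 5 + 1 = 6 (closure spills across the concat boundary because the left factor accepts ε)
  b|(b|a)*a|d|a → new start ε-reaches every alternative's start; none of them accept ε, so the new accept is not reached: C = 1 + 1 + 6 + 1 + 1 = 10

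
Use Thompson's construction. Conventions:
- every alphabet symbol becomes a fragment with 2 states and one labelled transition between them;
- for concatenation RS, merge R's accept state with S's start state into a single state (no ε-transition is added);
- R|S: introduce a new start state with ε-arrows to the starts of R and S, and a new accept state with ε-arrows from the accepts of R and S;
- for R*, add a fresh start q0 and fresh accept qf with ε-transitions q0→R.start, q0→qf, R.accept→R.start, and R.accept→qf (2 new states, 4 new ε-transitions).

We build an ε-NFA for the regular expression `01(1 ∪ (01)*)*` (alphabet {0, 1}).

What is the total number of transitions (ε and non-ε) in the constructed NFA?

17

Building bottom-up:
Each of the 5 symbol leaves contributes 1 transition (1 symbol, 0 ε).
  01 : 2 transitions (2 symbol, 0 ε)
  (01)* : 6 transitions (2 symbol, 4 ε)
  1 ∪ (01)* : 11 transitions (3 symbol, 8 ε)
  (1 ∪ (01)*)* : 15 transitions (3 symbol, 12 ε)
  01(1 ∪ (01)*)* : 17 transitions (5 symbol, 12 ε)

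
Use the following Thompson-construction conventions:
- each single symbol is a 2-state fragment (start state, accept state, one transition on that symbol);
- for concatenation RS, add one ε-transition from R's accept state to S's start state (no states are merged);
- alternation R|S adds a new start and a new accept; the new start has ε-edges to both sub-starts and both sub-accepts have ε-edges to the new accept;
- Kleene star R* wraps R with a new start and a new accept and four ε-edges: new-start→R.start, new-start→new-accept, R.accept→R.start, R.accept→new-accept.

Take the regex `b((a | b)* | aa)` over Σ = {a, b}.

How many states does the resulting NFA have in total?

16

Recursing over subexpressions:
Each of the 5 symbol leaves contributes a 2-state fragment.
  a | b — 6 states
  (a | b)* — 8 states
  aa — 4 states
  (a | b)* | aa — 14 states
  b((a | b)* | aa) — 16 states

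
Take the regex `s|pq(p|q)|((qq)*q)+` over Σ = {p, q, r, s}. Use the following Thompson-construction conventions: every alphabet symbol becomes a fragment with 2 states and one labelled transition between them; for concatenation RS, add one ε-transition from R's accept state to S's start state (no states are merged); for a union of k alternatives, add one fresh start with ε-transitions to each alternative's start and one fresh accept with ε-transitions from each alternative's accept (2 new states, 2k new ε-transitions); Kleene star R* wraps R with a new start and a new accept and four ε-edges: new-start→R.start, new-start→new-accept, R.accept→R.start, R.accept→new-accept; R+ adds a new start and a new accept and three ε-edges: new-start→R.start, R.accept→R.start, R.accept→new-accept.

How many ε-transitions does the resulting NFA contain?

21

Recursing over subexpressions:
Each of the 8 symbol leaves contributes 0 ε-transitions.
  p|q : 4 ε-transitions
  pq(p|q) : 6 ε-transitions
  qq : 1 ε-transition
  (qq)* : 5 ε-transitions
  (qq)*q : 6 ε-transitions
  ((qq)*q)+ : 9 ε-transitions
  s|pq(p|q)|((qq)*q)+ : 21 ε-transitions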